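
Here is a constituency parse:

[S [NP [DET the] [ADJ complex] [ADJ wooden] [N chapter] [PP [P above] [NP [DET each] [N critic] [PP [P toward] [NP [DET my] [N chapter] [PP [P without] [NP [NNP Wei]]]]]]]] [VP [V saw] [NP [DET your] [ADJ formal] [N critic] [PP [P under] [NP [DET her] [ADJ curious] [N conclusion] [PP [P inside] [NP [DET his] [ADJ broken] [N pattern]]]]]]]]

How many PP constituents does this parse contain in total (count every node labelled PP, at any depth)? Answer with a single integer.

The PP constituents are: [PP above each critic toward my chapter without Wei]; [PP toward my chapter without Wei]; [PP without Wei]; [PP under her curious conclusion inside his broken pattern]; [PP inside his broken pattern]. Total: 5.

5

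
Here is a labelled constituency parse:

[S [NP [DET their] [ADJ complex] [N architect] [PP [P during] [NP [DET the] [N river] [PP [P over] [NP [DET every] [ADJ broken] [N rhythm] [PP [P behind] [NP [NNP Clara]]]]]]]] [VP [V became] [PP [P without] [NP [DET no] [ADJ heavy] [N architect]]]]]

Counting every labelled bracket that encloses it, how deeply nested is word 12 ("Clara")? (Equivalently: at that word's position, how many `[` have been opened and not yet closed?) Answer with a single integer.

9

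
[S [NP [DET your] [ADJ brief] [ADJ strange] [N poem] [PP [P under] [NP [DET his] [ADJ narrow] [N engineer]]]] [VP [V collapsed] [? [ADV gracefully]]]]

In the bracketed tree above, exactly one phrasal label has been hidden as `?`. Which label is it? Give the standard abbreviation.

ADVP

The `?` node immediately contains: ADV 'gracefully'. That is the internal structure of an adverb phrase, so the label is ADVP.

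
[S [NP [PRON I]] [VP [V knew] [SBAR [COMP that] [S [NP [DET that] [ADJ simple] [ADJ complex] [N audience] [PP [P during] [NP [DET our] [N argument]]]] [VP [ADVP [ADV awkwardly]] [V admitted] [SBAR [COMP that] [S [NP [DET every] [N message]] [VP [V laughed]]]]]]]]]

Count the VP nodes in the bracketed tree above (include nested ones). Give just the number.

3

Scanning left to right, an opening `[VP` appears at word positions 2, 11, 16 — 3 in total.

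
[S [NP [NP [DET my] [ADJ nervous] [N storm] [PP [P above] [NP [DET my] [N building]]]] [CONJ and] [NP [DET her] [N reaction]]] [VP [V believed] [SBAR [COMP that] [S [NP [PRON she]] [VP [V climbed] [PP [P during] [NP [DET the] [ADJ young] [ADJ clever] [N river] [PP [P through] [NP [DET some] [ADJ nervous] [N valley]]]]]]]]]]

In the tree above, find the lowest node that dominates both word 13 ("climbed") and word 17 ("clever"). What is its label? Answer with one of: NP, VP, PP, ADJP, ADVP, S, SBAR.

VP

Word 13 lies under S → VP → SBAR → S → VP → V; word 17 lies under S → VP → SBAR → S → VP → PP → NP → ADJ. The lowest shared node is the VP.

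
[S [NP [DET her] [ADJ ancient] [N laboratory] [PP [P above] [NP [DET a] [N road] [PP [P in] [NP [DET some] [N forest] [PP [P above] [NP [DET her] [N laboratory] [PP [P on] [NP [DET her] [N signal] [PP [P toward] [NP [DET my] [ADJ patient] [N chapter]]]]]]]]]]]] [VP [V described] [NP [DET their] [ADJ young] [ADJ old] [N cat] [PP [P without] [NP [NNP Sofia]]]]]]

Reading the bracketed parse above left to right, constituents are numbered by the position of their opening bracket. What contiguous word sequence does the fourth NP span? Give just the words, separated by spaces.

her laboratory on her signal toward my patient chapter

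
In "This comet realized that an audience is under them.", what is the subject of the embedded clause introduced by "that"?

an audience

"an audience" is the NP that combines with the VP headed by "is" to form the embedded clause introduced by "that" — the subject.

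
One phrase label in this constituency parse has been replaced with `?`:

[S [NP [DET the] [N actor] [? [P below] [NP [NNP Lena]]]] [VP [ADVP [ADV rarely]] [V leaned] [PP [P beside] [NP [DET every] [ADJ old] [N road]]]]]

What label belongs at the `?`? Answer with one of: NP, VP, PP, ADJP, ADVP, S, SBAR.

PP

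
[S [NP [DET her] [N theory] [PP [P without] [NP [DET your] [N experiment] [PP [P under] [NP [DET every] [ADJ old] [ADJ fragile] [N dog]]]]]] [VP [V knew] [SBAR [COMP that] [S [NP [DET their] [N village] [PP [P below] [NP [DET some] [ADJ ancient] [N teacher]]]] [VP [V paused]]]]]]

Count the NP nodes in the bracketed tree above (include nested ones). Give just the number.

Listing each NP by its span: [NP her theory without your experiment under every old fragile dog]; [NP your experiment under every old fragile dog]; [NP every old fragile dog]; [NP their village below some ancient teacher]; [NP some ancient teacher] — that makes 5.

5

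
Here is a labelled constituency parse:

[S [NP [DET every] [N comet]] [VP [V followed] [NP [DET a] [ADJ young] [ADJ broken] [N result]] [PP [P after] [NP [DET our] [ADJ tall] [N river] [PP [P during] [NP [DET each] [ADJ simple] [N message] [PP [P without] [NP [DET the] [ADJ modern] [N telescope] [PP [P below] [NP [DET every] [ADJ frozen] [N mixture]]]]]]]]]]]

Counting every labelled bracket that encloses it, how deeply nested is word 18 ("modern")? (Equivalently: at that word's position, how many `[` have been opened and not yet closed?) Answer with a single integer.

The word sits inside ADJ, which is inside NP, inside PP, inside NP, inside PP, inside NP, inside PP, inside VP, inside S — 9 brackets in all.

9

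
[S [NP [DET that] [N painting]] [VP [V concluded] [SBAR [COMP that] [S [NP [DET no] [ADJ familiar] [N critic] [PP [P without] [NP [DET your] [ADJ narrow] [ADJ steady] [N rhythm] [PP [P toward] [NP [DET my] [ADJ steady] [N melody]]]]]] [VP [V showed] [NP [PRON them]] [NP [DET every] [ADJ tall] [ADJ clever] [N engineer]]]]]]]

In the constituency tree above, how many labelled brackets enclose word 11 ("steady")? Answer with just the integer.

The word sits inside ADJ, which is inside NP, inside PP, inside NP, inside S, inside SBAR, inside VP, inside S — 8 brackets in all.

8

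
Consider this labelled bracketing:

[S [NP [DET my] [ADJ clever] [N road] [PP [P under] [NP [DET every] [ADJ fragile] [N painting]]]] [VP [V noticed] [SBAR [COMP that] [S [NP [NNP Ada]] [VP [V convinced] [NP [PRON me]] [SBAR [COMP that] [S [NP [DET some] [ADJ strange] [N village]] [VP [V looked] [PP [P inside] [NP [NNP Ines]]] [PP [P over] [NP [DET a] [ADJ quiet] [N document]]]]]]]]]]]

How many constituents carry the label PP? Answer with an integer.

3

The PP constituents are: [PP under every fragile painting]; [PP inside Ines]; [PP over a quiet document]. Total: 3.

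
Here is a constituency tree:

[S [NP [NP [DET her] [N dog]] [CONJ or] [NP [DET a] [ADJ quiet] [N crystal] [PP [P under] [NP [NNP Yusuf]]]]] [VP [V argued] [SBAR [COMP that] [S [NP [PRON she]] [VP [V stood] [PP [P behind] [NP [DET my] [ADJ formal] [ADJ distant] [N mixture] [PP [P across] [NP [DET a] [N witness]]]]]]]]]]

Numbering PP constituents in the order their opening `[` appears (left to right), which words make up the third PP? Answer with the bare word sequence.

across a witness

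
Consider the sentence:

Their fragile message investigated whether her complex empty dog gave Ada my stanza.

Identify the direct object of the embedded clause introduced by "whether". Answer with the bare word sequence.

my stanza

"gave" heads the VP of the embedded clause introduced by "whether", and "my stanza" is its direct object.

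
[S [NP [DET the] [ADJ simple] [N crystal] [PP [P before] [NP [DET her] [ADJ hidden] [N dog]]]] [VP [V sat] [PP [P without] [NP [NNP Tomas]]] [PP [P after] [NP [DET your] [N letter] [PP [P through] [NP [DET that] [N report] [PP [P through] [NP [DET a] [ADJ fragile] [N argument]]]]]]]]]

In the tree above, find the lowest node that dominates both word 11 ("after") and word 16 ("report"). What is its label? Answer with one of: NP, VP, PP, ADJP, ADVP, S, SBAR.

PP

The smallest bracket enclosing both words is [PP after your letter through that report through a fragile argument], so the label is PP.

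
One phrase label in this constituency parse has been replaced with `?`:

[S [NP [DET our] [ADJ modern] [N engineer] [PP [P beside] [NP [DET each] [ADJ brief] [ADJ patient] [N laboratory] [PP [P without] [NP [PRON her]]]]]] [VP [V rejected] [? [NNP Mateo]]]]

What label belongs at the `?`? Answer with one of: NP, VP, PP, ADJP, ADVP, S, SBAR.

NP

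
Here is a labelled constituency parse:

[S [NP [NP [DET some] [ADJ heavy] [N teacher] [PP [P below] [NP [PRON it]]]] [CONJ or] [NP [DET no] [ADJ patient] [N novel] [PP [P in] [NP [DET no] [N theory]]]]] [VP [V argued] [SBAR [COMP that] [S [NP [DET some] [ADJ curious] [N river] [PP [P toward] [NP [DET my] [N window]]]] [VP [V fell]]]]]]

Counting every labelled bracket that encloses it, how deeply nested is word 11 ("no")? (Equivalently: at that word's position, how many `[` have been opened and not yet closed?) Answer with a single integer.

6

Counting open brackets not yet closed at "no": [S [NP [NP [PP [NP [DET = 6.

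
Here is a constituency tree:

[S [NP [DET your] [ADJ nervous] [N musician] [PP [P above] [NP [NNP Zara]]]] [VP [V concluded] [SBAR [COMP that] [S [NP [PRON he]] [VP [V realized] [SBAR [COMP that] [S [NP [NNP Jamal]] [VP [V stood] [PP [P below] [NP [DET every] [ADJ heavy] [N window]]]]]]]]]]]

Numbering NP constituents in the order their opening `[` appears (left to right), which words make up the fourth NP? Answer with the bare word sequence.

Jamal

The NP opening brackets appear, in order, over: "your nervous musician above Zara"; "Zara"; "he"; "Jamal"; "every heavy window". The fourth one spans "Jamal".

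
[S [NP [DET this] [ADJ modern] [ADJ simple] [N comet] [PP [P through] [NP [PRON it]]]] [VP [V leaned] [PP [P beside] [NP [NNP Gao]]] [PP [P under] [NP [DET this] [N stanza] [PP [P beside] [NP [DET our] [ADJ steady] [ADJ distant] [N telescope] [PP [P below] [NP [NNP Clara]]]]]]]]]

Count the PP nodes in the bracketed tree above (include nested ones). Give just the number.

Listing each PP by its span: [PP through it]; [PP beside Gao]; [PP under this stanza beside our steady distant telescope below Clara]; [PP beside our steady distant telescope below Clara]; [PP below Clara] — that makes 5.

5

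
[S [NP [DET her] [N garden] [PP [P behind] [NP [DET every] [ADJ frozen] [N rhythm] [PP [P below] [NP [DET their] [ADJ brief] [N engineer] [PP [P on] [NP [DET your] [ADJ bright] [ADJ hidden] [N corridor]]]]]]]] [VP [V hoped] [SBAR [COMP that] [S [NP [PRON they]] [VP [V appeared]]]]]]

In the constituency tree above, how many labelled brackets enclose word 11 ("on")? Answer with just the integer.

Path from the root down to the word: S → NP → PP → NP → PP → NP → PP → P. That is 8 enclosing brackets.

8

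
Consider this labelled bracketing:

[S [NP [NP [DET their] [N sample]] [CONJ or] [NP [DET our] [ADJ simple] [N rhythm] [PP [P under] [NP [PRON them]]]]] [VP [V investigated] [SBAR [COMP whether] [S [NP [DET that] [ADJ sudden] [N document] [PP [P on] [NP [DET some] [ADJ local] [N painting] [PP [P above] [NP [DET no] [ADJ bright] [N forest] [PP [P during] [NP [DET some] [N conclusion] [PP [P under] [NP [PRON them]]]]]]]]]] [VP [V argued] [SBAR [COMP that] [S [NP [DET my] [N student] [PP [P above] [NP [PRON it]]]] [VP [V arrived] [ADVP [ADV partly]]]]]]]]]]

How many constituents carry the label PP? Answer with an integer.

6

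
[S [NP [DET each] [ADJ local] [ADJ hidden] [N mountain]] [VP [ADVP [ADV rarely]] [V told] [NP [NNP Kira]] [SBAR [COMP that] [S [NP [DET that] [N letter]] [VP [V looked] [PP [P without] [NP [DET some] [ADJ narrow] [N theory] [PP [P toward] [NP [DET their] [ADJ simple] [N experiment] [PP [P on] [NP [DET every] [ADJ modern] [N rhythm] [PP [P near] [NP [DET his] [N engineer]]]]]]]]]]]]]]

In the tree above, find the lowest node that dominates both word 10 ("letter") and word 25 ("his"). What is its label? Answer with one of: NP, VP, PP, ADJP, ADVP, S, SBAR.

S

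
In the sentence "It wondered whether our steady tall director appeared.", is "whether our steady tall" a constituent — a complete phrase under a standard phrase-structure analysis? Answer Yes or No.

No

The sequence begins inside the complementizer "whether" and ends inside the clause "our steady tall director appeared"; it crosses a phrase boundary, so no single node in the tree spans exactly those words.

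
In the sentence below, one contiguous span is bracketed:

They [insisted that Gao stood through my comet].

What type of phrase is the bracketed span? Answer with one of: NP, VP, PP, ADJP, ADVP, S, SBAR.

VP

"insisted" is the head of the bracketed span, so the span is a verb phrase: VP.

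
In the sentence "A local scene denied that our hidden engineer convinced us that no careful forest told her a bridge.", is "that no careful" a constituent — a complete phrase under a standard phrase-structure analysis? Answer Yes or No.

No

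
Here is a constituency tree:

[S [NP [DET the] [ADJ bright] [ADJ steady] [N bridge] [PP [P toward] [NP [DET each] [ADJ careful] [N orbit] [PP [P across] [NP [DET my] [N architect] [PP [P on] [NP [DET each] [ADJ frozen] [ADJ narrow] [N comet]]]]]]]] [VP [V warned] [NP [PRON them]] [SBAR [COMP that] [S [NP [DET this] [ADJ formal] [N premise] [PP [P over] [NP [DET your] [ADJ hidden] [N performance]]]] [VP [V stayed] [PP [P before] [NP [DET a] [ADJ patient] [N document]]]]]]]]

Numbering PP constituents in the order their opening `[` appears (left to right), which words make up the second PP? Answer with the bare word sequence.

across my architect on each frozen narrow comet

The PP opening brackets appear, in order, over: "toward each careful orbit across my architect on each frozen narrow comet"; "across my architect on each frozen narrow comet"; "on each frozen narrow comet"; "over your hidden performance"; "before a patient document". The second one spans "across my architect on each frozen narrow comet".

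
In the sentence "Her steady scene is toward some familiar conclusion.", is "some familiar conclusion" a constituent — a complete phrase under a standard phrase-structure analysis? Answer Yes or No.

Yes

"some familiar conclusion" is exactly the noun phrase [NP some familiar conclusion], a complete constituent.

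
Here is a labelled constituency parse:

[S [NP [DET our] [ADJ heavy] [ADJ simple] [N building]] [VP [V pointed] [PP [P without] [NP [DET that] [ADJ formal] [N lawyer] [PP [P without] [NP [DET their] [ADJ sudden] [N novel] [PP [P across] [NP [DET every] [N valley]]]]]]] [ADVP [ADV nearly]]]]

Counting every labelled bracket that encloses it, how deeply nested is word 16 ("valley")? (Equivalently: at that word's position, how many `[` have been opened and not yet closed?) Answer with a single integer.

9

The word sits inside N, which is inside NP, inside PP, inside NP, inside PP, inside NP, inside PP, inside VP, inside S — 9 brackets in all.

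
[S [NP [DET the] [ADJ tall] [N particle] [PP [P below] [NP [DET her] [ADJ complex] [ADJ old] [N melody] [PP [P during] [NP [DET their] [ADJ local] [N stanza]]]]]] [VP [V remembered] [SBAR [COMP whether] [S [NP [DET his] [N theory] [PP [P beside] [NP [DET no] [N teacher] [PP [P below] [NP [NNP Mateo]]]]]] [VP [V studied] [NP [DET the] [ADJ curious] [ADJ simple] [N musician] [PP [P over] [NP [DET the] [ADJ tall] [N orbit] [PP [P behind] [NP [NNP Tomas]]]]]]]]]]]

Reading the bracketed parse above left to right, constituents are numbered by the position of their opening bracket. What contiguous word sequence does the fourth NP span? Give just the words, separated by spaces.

In left-to-right order the NP constituents are "the tall particle below her complex old melody during their local stanza"; "her complex old melody during their local stanza"; "their local stanza"; "his theory beside no teacher below Mateo"; "no teacher below Mateo"; "Mateo"; "the curious simple musician over the tall orbit behind Tomas"; "the tall orbit behind Tomas"; "Tomas". Number 4 is "his theory beside no teacher below Mateo".

his theory beside no teacher below Mateo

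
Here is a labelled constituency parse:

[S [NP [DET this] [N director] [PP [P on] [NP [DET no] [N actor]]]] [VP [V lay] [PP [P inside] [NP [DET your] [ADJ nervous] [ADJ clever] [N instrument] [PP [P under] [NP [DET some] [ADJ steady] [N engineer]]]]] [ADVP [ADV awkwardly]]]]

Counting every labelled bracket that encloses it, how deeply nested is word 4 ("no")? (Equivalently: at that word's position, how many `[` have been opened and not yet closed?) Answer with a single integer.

The word sits inside DET, which is inside NP, inside PP, inside NP, inside S — 5 brackets in all.

5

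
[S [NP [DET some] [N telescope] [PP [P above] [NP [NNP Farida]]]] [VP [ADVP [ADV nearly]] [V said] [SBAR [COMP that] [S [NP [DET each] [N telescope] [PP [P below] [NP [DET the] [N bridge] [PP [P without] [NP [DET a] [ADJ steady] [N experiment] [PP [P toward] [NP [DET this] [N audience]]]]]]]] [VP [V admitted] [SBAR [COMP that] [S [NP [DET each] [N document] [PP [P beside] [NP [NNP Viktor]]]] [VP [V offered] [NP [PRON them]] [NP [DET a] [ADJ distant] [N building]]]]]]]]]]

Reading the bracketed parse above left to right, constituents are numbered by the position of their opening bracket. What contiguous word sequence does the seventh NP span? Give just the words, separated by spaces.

each document beside Viktor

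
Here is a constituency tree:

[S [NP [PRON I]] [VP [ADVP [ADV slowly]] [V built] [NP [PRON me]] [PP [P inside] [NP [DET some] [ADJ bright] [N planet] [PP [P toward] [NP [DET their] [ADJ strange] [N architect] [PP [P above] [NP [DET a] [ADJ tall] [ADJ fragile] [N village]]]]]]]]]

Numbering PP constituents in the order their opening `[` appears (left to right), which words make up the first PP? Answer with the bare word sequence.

In left-to-right order the PP constituents are "inside some bright planet toward their strange architect above a tall fragile village"; "toward their strange architect above a tall fragile village"; "above a tall fragile village". Number 1 is "inside some bright planet toward their strange architect above a tall fragile village".

inside some bright planet toward their strange architect above a tall fragile village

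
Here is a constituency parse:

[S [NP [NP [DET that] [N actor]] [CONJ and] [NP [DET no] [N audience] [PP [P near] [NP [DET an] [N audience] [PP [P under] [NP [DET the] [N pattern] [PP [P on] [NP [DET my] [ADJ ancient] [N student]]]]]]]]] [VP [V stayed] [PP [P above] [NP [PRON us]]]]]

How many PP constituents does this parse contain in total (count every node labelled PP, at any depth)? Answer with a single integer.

4

Listing each PP by its span: [PP near an audience under the pattern on my ancient student]; [PP under the pattern on my ancient student]; [PP on my ancient student]; [PP above us] — that makes 4.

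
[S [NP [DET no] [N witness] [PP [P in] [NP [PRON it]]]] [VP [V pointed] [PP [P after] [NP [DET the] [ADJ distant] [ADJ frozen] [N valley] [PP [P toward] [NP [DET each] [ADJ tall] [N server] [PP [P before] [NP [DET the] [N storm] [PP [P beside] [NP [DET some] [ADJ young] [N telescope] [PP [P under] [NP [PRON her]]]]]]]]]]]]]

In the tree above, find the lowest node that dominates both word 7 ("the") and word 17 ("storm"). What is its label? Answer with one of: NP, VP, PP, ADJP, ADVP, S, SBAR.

The smallest bracket enclosing both words is [NP the distant frozen valley toward each tall server before the storm beside some young telescope under her], so the label is NP.

NP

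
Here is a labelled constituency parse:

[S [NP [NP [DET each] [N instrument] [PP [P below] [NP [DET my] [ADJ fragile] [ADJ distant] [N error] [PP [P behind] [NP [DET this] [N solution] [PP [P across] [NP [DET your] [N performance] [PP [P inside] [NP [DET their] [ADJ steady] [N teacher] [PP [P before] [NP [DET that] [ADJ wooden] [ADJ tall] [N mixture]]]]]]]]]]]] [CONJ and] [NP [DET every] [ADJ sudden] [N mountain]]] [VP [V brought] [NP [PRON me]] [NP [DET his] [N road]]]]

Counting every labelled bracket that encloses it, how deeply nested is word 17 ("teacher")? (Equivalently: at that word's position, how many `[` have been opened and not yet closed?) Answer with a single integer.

12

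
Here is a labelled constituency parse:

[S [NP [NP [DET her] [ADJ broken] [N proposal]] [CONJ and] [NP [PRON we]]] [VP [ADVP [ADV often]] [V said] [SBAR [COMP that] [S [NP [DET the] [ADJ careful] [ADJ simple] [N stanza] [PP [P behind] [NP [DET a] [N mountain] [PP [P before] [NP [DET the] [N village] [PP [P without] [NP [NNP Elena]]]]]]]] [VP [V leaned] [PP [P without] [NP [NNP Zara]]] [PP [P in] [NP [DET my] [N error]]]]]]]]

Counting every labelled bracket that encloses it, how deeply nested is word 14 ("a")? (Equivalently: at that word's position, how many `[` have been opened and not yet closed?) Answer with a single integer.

8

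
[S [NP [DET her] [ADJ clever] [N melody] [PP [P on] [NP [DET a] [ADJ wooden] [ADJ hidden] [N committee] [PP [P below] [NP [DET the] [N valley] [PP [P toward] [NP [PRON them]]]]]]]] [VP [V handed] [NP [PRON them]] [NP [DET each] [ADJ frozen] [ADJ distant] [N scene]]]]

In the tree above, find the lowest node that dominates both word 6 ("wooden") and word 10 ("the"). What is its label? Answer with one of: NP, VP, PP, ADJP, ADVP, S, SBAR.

NP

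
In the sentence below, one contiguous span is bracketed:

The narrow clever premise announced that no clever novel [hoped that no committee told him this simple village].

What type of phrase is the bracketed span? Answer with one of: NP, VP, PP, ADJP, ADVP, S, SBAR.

VP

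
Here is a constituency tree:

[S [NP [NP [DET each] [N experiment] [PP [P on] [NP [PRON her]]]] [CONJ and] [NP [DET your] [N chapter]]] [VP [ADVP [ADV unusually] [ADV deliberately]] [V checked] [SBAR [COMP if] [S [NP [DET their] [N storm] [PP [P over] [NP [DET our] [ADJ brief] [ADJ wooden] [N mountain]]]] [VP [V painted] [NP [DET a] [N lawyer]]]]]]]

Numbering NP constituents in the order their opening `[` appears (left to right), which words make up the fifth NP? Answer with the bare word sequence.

In left-to-right order the NP constituents are "each experiment on her and your chapter"; "each experiment on her"; "her"; "your chapter"; "their storm over our brief wooden mountain"; "our brief wooden mountain"; "a lawyer". Number 5 is "their storm over our brief wooden mountain".

their storm over our brief wooden mountain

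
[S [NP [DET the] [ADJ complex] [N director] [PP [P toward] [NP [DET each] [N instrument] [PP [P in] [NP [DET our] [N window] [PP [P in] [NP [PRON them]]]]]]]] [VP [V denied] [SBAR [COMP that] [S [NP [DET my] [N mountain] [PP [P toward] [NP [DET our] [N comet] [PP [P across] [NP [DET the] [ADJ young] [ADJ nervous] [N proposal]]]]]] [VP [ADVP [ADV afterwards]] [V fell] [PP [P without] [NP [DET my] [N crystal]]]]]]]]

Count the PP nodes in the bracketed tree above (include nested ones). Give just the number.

6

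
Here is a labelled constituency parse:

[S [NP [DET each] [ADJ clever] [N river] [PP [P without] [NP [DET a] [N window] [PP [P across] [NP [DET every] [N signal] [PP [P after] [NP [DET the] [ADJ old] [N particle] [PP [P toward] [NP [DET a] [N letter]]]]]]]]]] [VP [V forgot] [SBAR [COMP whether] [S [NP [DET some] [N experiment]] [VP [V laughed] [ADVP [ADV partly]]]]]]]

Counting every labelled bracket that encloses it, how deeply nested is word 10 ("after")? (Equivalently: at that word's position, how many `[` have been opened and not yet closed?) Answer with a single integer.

Path from the root down to the word: S → NP → PP → NP → PP → NP → PP → P. That is 8 enclosing brackets.

8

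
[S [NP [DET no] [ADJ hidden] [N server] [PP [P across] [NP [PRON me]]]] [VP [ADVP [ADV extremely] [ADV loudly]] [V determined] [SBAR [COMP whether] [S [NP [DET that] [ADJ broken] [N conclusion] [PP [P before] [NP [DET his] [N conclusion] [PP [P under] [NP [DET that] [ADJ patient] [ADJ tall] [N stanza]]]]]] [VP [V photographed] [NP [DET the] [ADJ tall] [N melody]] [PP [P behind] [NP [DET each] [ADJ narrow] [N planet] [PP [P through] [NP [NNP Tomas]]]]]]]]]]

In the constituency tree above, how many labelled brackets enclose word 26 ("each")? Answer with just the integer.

The word sits inside DET, which is inside NP, inside PP, inside VP, inside S, inside SBAR, inside VP, inside S — 8 brackets in all.

8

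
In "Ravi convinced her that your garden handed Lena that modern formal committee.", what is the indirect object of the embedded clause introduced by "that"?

Lena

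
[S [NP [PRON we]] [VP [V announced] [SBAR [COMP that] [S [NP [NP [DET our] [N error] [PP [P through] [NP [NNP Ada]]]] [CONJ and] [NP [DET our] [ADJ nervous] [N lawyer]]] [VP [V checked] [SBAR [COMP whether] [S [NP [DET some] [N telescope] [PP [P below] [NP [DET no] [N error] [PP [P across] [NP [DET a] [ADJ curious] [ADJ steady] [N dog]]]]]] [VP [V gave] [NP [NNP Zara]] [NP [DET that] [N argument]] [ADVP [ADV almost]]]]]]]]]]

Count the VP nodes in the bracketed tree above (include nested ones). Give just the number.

3

Scanning left to right, an opening `[VP` appears at word positions 2, 12, 24 — 3 in total.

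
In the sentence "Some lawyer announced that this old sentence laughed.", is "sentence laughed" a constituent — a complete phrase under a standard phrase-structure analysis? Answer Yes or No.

No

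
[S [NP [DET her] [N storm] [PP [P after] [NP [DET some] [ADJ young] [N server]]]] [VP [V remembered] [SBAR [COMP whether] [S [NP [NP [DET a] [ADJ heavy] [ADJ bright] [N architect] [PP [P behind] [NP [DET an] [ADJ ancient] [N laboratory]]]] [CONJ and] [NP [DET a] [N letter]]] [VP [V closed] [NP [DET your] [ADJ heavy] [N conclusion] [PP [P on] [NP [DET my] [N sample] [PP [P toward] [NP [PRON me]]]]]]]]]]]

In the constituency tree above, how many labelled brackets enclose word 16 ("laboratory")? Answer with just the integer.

9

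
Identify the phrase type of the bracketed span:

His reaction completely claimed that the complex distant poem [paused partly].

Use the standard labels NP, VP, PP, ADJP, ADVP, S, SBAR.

VP

The span is built around the verb "paused" — a verb phrase (VP).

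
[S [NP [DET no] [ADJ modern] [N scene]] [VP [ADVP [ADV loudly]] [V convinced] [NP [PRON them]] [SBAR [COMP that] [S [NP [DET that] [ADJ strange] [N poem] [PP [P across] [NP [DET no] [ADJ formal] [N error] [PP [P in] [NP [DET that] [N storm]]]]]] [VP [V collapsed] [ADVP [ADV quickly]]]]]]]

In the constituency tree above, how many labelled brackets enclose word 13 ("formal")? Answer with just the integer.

8

The word sits inside ADJ, which is inside NP, inside PP, inside NP, inside S, inside SBAR, inside VP, inside S — 8 brackets in all.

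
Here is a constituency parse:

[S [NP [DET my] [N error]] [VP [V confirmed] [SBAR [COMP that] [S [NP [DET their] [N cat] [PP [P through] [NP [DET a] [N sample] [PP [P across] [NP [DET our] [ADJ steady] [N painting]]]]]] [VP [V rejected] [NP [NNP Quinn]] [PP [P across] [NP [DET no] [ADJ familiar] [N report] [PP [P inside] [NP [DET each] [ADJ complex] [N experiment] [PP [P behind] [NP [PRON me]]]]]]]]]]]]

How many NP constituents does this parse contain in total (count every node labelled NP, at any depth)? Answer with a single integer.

8

Listing each NP by its span: [NP my error]; [NP their cat through a sample across our steady painting]; [NP a sample across our steady painting]; [NP our steady painting]; [NP Quinn]; [NP no familiar report inside each complex experiment behind me] … — that makes 8.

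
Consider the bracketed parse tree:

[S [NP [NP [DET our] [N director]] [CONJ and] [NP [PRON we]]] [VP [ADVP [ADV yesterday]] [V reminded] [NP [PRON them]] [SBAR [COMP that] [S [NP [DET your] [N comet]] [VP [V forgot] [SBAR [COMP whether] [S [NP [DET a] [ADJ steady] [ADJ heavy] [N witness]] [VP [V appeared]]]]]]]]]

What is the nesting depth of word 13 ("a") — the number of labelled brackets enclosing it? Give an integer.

9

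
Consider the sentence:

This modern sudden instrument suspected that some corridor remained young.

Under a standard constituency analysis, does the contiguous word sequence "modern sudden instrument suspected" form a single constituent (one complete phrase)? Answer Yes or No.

No

The smallest constituent containing the whole sequence is the clause [S this modern sudden instrument suspected that some corridor remained young], but the sequence is only part of it — it straddles the boundary between noun phrase "this modern sudden instrument" and verb phrase "suspected that some corridor remained young".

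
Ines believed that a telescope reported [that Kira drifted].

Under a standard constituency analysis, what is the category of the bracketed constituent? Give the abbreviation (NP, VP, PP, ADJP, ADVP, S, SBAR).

SBAR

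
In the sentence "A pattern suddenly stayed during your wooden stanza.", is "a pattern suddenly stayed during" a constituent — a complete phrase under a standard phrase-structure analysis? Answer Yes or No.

No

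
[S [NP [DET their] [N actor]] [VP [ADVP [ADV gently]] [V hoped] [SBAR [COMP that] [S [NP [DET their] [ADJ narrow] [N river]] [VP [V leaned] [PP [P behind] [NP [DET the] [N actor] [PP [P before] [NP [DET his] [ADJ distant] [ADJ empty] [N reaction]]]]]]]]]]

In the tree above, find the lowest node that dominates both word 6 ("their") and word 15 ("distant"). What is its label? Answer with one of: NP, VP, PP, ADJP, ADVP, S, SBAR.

S

Both words fall inside [S their narrow river leaned behind the actor before his distant empty reaction] (words 6–17), and no smaller constituent contains them both. Label: S.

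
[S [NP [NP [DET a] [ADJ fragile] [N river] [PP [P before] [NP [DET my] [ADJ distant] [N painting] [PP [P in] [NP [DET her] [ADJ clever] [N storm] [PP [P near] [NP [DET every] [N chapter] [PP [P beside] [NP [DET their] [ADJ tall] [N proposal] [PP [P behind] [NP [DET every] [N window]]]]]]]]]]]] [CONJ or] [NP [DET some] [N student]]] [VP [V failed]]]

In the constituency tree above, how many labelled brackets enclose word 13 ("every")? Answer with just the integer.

The word sits inside DET, which is inside NP, inside PP, inside NP, inside PP, inside NP, inside PP, inside NP, inside NP, inside S — 10 brackets in all.

10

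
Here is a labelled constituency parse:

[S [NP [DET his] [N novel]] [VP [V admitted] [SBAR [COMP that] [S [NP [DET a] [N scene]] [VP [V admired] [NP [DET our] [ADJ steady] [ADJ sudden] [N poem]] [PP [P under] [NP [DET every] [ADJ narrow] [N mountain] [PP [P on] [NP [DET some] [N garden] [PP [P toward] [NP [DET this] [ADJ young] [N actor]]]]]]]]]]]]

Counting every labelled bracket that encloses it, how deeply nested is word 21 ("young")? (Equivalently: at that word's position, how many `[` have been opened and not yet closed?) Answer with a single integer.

12

Path from the root down to the word: S → VP → SBAR → S → VP → PP → NP → PP → NP → PP → NP → ADJ. That is 12 enclosing brackets.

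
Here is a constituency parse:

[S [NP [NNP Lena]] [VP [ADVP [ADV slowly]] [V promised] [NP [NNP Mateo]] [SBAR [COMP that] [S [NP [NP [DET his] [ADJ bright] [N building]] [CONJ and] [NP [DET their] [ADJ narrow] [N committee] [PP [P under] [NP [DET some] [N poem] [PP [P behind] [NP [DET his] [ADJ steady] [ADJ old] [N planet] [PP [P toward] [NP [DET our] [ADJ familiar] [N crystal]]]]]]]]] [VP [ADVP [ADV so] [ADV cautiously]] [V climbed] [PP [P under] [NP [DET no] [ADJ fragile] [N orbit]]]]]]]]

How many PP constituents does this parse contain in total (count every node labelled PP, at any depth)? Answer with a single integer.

Listing each PP by its span: [PP under some poem behind his steady old planet toward our familiar crystal]; [PP behind his steady old planet toward our familiar crystal]; [PP toward our familiar crystal]; [PP under no fragile orbit] — that makes 4.

4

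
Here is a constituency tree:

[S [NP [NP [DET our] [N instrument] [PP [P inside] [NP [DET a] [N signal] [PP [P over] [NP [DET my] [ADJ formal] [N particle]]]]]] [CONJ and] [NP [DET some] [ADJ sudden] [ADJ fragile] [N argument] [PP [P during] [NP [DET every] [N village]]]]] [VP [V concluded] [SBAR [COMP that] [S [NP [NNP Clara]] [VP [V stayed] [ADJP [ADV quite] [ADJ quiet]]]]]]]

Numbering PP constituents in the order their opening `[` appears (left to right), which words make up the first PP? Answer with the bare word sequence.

inside a signal over my formal particle

The PP opening brackets appear, in order, over: "inside a signal over my formal particle"; "over my formal particle"; "during every village". The first one spans "inside a signal over my formal particle".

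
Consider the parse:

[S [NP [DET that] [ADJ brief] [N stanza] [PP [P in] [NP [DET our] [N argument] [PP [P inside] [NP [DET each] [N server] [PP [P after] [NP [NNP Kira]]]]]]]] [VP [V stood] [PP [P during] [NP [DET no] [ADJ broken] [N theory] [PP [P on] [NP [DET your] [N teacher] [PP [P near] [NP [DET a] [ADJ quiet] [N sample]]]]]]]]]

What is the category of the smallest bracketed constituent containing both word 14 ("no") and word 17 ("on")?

NP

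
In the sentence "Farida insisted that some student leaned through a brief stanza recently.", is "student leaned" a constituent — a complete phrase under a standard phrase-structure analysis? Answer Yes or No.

No

The sequence begins inside the noun phrase "some student" and ends inside the verb phrase "leaned through a brief stanza recently"; it crosses a phrase boundary, so no single node in the tree spans exactly those words.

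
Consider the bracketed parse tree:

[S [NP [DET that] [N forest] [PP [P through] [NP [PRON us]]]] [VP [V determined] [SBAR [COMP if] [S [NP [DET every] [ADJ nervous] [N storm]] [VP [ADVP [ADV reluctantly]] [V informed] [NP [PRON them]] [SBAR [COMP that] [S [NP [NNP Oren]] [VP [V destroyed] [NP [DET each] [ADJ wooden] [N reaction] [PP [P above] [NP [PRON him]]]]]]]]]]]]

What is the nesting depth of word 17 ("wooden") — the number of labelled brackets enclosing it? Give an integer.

The word sits inside ADJ, which is inside NP, inside VP, inside S, inside SBAR, inside VP, inside S, inside SBAR, inside VP, inside S — 10 brackets in all.

10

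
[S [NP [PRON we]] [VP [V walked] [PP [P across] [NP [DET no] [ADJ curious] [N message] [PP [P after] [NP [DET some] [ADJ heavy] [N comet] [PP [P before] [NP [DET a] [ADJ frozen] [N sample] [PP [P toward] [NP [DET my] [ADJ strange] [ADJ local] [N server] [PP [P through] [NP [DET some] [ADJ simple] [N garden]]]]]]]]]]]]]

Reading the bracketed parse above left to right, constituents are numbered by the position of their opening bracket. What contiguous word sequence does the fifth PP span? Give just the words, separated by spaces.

In left-to-right order the PP constituents are "across no curious message after some heavy comet before a frozen sample toward my strange local server through some simple garden"; "after some heavy comet before a frozen sample toward my strange local server through some simple garden"; "before a frozen sample toward my strange local server through some simple garden"; "toward my strange local server through some simple garden"; "through some simple garden". Number 5 is "through some simple garden".

through some simple garden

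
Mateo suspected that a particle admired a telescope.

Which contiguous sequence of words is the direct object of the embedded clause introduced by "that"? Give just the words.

The verb of the embedded clause introduced by "that" is "admired"; its direct object is the NP "a telescope".

a telescope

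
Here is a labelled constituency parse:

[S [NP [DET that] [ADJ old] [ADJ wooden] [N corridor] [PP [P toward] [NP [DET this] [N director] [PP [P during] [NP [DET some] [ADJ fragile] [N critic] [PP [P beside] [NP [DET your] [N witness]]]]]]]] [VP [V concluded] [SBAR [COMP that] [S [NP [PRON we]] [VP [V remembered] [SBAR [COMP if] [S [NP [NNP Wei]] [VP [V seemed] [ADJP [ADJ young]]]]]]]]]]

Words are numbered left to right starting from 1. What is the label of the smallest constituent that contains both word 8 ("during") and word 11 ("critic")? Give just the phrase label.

The smallest bracket enclosing both words is [PP during some fragile critic beside your witness], so the label is PP.

PP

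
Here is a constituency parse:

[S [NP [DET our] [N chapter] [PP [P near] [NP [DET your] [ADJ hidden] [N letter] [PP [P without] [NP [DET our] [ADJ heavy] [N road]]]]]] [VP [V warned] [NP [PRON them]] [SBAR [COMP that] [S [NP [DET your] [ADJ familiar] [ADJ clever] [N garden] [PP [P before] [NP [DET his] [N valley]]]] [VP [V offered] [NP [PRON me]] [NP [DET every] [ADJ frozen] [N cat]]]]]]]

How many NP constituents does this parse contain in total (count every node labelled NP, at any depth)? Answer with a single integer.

8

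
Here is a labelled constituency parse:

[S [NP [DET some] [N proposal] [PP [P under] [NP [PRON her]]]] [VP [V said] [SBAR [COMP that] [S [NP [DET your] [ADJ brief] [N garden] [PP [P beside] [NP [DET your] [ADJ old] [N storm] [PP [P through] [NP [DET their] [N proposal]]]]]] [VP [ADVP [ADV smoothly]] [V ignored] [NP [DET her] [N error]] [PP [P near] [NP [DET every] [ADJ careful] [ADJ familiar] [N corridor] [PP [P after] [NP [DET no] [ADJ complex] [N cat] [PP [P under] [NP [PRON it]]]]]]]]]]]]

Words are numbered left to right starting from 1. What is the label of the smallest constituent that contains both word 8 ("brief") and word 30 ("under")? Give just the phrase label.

S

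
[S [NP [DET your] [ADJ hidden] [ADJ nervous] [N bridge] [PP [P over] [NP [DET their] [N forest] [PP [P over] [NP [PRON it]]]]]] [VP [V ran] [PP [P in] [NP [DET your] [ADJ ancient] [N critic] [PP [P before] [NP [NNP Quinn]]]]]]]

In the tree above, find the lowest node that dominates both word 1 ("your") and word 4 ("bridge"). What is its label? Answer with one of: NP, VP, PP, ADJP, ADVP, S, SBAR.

The smallest bracket enclosing both words is [NP your hidden nervous bridge over their forest over it], so the label is NP.

NP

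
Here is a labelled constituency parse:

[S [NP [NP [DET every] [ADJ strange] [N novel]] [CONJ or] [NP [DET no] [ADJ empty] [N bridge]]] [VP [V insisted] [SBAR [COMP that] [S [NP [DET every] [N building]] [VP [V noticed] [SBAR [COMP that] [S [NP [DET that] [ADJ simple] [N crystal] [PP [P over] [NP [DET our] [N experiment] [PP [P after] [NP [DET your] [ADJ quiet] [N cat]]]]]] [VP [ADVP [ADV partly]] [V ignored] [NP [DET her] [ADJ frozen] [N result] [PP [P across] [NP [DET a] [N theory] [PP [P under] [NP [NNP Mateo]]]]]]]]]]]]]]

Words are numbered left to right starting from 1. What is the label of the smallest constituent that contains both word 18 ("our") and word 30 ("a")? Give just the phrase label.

S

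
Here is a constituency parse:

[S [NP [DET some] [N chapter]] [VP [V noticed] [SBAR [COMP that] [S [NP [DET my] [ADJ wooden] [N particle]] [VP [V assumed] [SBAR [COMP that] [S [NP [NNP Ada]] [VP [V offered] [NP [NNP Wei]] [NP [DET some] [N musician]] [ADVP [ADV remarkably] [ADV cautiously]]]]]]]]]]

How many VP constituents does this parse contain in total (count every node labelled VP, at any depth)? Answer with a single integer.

3

Scanning left to right, an opening `[VP` appears at word positions 3, 8, 11 — 3 in total.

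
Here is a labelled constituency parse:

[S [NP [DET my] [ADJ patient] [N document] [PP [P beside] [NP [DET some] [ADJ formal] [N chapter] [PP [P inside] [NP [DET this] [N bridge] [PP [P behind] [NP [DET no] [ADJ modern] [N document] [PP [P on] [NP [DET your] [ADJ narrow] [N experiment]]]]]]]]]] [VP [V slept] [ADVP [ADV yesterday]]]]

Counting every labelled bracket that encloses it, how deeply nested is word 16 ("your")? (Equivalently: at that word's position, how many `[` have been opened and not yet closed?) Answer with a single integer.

11

The word sits inside DET, which is inside NP, inside PP, inside NP, inside PP, inside NP, inside PP, inside NP, inside PP, inside NP, inside S — 11 brackets in all.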